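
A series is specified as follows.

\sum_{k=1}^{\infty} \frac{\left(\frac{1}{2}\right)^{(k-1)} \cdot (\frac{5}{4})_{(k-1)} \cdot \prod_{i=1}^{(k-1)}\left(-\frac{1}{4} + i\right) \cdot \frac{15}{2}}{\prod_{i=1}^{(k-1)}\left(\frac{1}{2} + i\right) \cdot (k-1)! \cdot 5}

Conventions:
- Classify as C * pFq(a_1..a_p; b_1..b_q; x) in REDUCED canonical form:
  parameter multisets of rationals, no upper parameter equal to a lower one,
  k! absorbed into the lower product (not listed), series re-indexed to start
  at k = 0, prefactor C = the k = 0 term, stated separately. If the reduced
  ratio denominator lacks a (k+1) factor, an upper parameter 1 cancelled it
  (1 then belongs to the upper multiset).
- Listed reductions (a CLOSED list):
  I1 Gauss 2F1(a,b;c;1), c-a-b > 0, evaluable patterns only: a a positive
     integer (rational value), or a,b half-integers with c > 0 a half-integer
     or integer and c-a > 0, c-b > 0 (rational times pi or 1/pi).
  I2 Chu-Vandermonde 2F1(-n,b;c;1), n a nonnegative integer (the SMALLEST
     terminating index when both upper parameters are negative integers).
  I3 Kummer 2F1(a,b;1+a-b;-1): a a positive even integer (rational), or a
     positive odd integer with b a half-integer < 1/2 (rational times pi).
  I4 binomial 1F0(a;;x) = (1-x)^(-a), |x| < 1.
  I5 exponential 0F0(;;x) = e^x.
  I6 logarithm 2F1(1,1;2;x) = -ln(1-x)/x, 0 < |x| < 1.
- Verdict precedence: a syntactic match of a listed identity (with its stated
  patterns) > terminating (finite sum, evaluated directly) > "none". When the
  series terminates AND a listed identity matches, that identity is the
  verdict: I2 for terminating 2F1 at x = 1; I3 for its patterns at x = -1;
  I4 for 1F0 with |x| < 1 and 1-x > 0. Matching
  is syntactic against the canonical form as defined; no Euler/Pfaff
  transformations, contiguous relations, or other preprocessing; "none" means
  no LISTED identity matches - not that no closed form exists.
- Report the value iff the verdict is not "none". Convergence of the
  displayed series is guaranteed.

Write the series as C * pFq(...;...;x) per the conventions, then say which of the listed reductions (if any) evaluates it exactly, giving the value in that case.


With C = \frac{3}{2}: the canonical form is 2F1(\frac{3}{4}, \frac{5}{4}; \frac{3}{2}; \frac{1}{2}). Verdict: none. No listed pattern accepts 2F1(\frac{3}{4}, \frac{5}{4}; \frac{3}{2}; \frac{1}{2}).

Structural cue: x = \frac{1}{2} and the constant factors (C = 3/2, x = 1/2) combine into one prefactor.
Ratio: r(k) = \frac{1}{2} * (k+\frac{3}{4}) (k+\frac{5}{4}) / [(k+\frac{3}{2}) (k+1)] - poly over poly, x = \frac{1}{2} from leading terms; C = \frac{3}{2} at k = 0.


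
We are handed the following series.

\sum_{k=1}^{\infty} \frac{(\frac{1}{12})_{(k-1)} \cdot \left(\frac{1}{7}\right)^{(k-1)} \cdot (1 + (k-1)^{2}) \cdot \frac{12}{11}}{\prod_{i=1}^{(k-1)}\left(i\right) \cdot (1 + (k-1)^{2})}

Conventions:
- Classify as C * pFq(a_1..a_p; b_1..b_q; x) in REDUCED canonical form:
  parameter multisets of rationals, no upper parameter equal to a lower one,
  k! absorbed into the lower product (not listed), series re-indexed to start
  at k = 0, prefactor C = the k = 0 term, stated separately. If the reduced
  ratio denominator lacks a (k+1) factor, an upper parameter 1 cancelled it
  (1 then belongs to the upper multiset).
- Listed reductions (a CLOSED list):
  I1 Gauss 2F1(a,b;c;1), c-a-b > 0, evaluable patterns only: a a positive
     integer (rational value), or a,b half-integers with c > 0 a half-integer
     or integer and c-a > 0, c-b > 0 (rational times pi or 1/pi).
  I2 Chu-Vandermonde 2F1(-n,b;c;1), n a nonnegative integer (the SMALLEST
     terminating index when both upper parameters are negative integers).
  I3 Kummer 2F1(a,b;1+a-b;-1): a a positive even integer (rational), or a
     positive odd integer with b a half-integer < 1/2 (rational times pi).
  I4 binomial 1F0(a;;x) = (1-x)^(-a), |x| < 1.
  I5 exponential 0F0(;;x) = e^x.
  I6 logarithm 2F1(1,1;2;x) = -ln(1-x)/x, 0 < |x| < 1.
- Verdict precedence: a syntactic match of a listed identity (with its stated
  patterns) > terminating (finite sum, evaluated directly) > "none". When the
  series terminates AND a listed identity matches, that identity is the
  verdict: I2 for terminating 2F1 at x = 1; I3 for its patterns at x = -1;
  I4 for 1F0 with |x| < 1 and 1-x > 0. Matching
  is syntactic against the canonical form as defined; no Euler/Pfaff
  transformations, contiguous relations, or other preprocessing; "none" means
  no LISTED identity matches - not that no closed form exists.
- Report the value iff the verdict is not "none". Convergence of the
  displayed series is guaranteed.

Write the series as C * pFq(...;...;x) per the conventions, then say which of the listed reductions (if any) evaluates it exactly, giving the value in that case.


The tell: t_0 being \frac{12}{11}, striking the common factor k^2 + 1 reduces the term (prefactor 12/11).
Consecutive-term ratio: r(k) = \frac{1}{7} * (k+\frac{1}{12}) / [(k+1)] ; factor over Q: parameters, x = \frac{1}{7}, and C = \frac{12}{11}.

This is \frac{12}{11} * 1F0(\frac{1}{12}; -; \frac{1}{7}) in reduced canonical form. Verdict: the I4 binomial reduction matches (the 1F0 binomial series: exponent -1/12, x = \frac{1}{7}). Hence: \frac{12}{11} \cdot \left(\frac{6}{7}\right)^{-\frac{1}{12}}.


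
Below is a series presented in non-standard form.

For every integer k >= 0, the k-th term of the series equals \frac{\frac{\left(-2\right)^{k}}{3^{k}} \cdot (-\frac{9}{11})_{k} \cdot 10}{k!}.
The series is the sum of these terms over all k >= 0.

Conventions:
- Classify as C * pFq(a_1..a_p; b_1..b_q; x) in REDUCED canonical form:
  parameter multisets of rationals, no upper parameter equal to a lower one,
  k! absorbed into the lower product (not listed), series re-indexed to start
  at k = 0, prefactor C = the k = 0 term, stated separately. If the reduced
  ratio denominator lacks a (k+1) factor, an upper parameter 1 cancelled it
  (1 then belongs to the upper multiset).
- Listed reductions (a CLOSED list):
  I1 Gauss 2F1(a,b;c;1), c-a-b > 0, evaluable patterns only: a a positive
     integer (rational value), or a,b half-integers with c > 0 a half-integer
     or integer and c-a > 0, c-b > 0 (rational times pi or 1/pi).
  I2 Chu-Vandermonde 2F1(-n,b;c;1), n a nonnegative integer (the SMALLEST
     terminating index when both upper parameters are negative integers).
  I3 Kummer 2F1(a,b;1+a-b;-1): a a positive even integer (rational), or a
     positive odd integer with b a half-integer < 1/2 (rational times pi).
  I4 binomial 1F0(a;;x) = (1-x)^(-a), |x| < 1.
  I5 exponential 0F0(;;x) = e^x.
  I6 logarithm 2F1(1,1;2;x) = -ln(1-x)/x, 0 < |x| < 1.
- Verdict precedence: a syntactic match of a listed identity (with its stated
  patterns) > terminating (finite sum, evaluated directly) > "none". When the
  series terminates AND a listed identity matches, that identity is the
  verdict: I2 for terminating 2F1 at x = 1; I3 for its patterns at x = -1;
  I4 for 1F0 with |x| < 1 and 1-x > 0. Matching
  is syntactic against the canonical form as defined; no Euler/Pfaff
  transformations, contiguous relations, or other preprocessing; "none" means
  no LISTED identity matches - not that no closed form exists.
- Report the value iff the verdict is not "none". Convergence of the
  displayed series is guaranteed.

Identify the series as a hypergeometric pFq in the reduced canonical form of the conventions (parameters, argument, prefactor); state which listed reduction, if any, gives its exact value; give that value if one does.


This is 10 * 1F0(-\frac{9}{11}; -; -\frac{2}{3}) in reduced canonical form. Verdict: the I4 binomial reduction fires (the 1F0 binomial series: exponent 9/11, x = -\frac{2}{3}). Hence: 10 \cdot \left(\frac{5}{3}\right)^{\frac{9}{11}}.

Structural cue: from the first term 10: the two geometric factors (C = 10, x = -2/3) combine into one argument.
Term ratio: r(k) = -\frac{2}{3} * (k-\frac{9}{11}) / [(k+1)] ; factor over Q: parameters, x = -\frac{2}{3}, and C = 10.


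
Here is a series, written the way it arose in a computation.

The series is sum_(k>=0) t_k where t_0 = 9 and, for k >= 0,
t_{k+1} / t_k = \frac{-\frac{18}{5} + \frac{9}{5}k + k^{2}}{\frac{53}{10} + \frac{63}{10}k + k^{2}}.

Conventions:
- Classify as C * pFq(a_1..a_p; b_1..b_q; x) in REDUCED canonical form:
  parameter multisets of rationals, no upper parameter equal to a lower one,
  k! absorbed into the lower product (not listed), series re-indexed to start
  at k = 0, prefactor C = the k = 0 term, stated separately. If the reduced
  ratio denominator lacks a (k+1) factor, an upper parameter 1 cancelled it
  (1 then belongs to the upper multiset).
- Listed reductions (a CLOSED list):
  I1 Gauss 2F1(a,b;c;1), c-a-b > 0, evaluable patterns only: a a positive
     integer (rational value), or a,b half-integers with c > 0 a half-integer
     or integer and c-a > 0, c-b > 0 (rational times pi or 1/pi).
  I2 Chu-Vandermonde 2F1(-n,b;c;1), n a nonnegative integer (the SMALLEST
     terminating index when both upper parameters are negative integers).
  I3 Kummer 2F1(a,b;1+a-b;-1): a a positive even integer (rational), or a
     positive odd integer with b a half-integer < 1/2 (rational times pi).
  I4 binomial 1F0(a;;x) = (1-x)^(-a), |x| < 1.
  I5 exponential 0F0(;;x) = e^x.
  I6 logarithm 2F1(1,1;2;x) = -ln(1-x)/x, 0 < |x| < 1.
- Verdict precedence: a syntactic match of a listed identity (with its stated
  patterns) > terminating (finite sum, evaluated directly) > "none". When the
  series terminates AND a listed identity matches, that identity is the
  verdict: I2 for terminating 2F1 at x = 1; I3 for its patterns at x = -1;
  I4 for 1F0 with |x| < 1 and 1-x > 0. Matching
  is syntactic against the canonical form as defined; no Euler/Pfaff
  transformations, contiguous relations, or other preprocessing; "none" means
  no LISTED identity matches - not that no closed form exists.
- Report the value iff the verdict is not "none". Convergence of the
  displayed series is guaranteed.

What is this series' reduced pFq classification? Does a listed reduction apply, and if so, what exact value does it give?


Key step: x = 1 and factor the ratio over Q (C = 9): negated roots = parameters.
Consecutive-term ratio: r(k) = 1 * (k-\frac{6}{5}) (k+3) / [(k+\frac{53}{10}) (k+1)] - rational; roots negated = parameters, x = 1, C = 9.

x = 1 here; the reduced form reads 2F1, upper {-\frac{6}{5}, 3}, lower {\frac{53}{10}}, C = 9. Verdict (x = 1): Gauss's theorem (I1) applies (x = 1: the Gamma ratio telescopes since c-a-b = 7/2 > 0 and a = 3 in Z>0). Hence: \frac{2967}{875}.


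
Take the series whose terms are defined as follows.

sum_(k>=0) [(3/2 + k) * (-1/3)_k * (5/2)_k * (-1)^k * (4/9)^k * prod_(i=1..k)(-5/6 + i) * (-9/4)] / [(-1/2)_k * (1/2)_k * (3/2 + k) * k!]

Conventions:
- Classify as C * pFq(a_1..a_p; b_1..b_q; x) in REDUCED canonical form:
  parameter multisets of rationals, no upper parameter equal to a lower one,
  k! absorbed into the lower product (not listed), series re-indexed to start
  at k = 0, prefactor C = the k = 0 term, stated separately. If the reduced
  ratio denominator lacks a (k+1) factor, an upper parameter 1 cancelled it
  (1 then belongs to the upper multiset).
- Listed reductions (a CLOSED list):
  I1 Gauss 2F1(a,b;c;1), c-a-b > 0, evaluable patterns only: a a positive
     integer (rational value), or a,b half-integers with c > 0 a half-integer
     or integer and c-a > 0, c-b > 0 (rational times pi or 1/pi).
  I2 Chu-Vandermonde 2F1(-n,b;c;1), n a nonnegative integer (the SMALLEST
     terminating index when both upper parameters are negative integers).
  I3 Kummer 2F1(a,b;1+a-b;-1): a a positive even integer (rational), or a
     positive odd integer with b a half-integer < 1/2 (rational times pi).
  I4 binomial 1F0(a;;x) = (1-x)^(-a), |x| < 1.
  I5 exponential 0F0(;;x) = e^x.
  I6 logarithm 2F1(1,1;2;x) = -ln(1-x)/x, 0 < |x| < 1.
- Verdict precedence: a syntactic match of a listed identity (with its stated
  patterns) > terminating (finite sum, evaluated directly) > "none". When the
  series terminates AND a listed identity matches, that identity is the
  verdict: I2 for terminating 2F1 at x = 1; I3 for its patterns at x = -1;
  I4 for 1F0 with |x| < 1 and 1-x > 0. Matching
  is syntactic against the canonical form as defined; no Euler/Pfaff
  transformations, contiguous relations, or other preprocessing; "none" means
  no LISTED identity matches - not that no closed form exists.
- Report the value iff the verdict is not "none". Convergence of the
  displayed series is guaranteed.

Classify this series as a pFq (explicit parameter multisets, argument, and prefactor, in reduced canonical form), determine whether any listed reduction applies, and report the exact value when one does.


Reduced: x = -4/9, 3F2, upper = {-1/3, 1/6, 5/2}, lower = {-1/2, 1/2}, C = -9/4. Verdict: none - this 3F2 at x = -4/9 matches no listed pattern, and upper {-1/3, 1/6, 5/2} holds no stopper.

The tell: with t_0 = -9/4, the (-1)^k factor (C = -9/4, x = -4/9) folds into the argument's sign.
Consecutive-term ratio: r(k) = (-4/9) * (k-1/3) (k+1/6) (k+5/2) / [(k-1/2) (k+1/2) (k+1)] - rational; roots negated = parameters, x = (-4/9), C = -9/4.


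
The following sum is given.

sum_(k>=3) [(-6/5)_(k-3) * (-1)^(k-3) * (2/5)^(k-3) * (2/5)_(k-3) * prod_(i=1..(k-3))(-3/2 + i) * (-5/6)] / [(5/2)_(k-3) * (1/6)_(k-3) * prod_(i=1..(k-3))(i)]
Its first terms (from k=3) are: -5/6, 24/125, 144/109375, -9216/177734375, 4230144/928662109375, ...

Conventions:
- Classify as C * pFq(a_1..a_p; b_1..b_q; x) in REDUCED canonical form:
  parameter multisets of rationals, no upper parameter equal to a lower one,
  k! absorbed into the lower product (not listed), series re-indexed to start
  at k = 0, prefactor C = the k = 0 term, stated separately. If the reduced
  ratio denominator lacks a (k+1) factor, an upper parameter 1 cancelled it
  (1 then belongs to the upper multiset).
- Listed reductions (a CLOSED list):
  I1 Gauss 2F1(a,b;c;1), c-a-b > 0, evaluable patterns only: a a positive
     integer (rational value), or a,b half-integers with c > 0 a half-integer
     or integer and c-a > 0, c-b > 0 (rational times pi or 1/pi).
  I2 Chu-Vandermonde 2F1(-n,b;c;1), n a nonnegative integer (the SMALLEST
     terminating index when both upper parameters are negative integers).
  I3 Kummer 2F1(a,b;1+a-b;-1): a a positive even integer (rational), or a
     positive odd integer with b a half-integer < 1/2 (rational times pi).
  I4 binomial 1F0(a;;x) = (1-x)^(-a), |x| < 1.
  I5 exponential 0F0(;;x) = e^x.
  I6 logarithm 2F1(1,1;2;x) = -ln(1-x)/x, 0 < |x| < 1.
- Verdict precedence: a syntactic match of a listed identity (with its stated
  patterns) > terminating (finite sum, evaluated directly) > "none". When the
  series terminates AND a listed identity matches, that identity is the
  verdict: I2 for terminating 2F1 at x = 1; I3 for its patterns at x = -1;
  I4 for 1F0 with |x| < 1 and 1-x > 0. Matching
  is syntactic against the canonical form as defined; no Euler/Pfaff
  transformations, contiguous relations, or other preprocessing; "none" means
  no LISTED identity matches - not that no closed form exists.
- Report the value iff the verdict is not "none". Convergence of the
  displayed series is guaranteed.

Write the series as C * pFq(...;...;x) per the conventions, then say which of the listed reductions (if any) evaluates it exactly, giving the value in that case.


Canonical form: C = -5/6 times 3F2 with upper {-6/5, -1/2, 2/5}, lower {1/6, 5/2}, x = -2/5. Verdict: none - this 3F2 at x = -2/5 matches no listed pattern, and upper {-6/5, -1/2, 2/5} holds no stopper.

Structural cue: from the first term -5/6: the running product (C = -5/6) telescopes to a rising factorial.
Term ratio: r(k) = (-2/5) * (k-6/5) (k-1/2) (k+2/5) / [(k+1/6) (k+5/2) (k+1)] - rational in k. x = (-2/5); t_0 = -5/6; negate the roots.


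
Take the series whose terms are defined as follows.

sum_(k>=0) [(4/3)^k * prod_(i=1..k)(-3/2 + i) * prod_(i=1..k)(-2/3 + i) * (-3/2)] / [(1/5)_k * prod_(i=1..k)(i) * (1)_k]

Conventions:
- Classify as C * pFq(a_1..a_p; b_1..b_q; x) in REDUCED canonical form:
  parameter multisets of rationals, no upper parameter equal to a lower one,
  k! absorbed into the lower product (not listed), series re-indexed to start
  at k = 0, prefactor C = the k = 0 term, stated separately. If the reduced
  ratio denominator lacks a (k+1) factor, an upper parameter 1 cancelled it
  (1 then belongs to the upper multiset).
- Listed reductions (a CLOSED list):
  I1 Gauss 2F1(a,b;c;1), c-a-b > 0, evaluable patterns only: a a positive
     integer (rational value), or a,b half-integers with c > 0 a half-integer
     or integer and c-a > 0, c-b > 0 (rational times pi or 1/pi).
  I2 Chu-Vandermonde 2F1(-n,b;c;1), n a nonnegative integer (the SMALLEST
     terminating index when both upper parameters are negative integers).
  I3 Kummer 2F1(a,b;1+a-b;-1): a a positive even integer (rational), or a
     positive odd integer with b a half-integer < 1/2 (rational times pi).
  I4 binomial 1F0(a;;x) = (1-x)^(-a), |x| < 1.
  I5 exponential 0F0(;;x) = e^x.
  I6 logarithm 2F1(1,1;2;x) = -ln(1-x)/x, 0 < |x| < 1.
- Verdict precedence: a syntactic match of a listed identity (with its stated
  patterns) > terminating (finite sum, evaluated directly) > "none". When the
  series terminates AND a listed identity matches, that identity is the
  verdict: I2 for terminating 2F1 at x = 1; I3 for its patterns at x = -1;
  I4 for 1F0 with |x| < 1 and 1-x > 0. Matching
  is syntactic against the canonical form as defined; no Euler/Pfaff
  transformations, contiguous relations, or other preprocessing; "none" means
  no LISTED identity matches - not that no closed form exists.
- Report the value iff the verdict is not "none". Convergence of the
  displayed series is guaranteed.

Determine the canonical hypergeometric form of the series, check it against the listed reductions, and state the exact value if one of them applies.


The tell: from the first term -3/2: the running product (C = -3/2) telescopes to a rising factorial.
Term ratio: r(k) = (4/3) * (k-1/2) (k+1/3) / [(k+1/5) (k+1) (k+1)] ; factor over Q: parameters, x = (4/3), and C = -3/2.

x = 4/3 here; the reduced form reads 2F2, upper {-1/2, 1/3}, lower {1/5, 1}, C = -3/2. Verdict: none. No listed pattern accepts 2F2(-1/2, 1/3; 1/5, 1; 4/3).


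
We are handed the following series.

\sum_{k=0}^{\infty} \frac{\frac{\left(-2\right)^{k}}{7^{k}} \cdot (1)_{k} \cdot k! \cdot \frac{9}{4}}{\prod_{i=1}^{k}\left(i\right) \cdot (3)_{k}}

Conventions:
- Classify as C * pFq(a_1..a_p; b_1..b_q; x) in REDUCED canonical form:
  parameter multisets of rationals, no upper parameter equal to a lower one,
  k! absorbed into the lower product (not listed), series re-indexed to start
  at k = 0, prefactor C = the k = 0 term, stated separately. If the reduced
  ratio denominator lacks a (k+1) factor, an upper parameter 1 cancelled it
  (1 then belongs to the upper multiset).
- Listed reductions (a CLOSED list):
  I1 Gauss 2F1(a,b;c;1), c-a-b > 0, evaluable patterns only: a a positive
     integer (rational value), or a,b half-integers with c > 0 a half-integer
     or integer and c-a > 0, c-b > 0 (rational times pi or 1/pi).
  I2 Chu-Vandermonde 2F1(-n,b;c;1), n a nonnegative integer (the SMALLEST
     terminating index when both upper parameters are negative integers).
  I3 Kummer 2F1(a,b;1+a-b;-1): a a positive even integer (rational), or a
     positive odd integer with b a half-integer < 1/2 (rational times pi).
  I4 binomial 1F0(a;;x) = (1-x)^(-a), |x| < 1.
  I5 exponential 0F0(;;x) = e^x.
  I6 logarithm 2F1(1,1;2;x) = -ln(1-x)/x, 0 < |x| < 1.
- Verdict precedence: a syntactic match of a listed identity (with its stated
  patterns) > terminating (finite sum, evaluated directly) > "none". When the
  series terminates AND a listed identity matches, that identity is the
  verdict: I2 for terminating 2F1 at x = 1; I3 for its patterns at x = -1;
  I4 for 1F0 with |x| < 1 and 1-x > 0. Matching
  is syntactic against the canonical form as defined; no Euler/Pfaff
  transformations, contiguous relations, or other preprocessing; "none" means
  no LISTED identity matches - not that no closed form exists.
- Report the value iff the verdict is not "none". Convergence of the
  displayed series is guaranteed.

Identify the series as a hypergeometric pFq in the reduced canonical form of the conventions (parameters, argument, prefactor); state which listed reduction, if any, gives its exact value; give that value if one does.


Classification (C = \frac{9}{4}): 2F1 with upper {1, 1}, lower {3}, argument x = -\frac{2}{7}. Verdict: none - this 2F1 at x = -\frac{2}{7} matches no listed pattern, and upper {1, 1} holds no stopper.

Key observation: from the first term \frac{9}{4}: the factorial ratio (C = 9/4) (k+a-1)!/(a-1)! is a rising factorial (a)_k.
Consecutive-term ratio: r(k) = -\frac{2}{7} * (k+1) (k+1) / [(k+3) (k+1)] - rational in k, leading ratio -\frac{2}{7}; with t_0 = \frac{9}{4}, classification follows.


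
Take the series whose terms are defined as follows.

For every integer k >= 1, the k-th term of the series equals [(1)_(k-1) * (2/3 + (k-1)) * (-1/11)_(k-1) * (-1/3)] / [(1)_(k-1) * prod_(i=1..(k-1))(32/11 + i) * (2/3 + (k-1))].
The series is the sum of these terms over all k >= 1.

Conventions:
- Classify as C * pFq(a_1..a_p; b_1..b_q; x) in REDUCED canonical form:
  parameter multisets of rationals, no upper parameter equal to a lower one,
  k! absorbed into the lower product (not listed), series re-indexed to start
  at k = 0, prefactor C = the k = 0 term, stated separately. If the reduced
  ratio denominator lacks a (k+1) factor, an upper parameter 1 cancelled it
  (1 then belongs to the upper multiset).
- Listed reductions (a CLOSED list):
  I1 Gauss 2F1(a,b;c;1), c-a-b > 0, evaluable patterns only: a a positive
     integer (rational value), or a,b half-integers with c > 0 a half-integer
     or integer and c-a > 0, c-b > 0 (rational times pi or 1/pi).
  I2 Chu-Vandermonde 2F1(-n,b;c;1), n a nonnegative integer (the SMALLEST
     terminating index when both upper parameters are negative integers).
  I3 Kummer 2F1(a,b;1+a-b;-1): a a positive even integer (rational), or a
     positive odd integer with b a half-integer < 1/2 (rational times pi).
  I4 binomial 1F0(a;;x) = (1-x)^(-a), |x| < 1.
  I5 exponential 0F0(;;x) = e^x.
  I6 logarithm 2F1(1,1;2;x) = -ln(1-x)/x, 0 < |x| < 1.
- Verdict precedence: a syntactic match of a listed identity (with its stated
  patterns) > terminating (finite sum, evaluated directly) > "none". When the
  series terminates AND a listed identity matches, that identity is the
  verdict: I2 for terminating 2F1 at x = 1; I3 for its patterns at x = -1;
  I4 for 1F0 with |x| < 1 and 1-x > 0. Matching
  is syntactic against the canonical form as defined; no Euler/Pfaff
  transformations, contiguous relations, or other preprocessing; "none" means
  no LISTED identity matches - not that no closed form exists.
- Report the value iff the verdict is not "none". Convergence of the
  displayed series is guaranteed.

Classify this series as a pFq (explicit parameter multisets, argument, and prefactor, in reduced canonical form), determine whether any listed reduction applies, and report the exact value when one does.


With C = -1/3: the canonical form is 2F1(-1/11, 1; 43/11; 1). Verdict (x = 1): Gauss (I1, integer-parameter pattern) applies (x = 1: the Gamma ratio telescopes since c-a-b = 3 > 0 and a = 1 in Z>0). Value: -32/99.

Structural cue: t_0 = -1/3 here, and the lower running product (C = -1/3) is a rising factorial.
Ratio: r(k) = 1 * (k-1/11) (k+1) / [(k+43/11) (k+1)] ; factor over Q: parameters, x = 1, and C = -1/3.


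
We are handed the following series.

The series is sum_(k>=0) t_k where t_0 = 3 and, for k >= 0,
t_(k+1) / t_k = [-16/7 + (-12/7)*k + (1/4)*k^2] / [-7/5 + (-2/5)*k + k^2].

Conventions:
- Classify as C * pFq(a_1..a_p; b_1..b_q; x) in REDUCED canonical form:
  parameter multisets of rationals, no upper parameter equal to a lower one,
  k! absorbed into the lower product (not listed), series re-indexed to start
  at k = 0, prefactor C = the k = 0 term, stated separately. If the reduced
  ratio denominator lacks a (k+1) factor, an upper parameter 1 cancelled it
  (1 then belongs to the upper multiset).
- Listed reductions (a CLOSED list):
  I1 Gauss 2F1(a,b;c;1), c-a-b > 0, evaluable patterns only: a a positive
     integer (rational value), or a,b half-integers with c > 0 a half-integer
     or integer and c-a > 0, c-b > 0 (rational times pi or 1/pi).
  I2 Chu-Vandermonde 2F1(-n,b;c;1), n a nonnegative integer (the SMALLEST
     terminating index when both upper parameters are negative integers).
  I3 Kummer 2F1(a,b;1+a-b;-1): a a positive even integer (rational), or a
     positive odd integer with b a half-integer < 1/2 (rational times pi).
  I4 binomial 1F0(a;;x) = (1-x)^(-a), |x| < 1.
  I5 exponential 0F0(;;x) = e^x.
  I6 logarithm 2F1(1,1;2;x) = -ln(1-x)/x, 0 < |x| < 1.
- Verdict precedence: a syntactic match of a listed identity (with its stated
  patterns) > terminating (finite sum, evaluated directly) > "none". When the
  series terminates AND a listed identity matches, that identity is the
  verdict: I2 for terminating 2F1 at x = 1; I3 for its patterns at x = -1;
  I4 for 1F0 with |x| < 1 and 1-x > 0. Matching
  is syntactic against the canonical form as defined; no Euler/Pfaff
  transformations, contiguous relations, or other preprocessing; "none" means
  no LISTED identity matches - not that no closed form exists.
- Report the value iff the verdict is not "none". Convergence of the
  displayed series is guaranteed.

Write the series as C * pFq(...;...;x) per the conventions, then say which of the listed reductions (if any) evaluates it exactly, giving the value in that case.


The series (x = 1/4) is 2F1: upper {-8, 8/7}, lower {-7/5}, prefactor 3. Verdict: terminating - no listed pattern fits, but -8 in the upper list cuts the series at k = 8; direct evaluation. Its exact value is 21054891205762443/5535177077620736.

Structural cue: x = (1/4) and factor the ratio over Q (prefactor 3): negated roots = parameters.
Consecutive-term ratio: r(k) = (1/4) * (k-8) (k+8/7) / [(k-7/5) (k+1)] ; factor over Q: parameters, x = (1/4), and C = 3.


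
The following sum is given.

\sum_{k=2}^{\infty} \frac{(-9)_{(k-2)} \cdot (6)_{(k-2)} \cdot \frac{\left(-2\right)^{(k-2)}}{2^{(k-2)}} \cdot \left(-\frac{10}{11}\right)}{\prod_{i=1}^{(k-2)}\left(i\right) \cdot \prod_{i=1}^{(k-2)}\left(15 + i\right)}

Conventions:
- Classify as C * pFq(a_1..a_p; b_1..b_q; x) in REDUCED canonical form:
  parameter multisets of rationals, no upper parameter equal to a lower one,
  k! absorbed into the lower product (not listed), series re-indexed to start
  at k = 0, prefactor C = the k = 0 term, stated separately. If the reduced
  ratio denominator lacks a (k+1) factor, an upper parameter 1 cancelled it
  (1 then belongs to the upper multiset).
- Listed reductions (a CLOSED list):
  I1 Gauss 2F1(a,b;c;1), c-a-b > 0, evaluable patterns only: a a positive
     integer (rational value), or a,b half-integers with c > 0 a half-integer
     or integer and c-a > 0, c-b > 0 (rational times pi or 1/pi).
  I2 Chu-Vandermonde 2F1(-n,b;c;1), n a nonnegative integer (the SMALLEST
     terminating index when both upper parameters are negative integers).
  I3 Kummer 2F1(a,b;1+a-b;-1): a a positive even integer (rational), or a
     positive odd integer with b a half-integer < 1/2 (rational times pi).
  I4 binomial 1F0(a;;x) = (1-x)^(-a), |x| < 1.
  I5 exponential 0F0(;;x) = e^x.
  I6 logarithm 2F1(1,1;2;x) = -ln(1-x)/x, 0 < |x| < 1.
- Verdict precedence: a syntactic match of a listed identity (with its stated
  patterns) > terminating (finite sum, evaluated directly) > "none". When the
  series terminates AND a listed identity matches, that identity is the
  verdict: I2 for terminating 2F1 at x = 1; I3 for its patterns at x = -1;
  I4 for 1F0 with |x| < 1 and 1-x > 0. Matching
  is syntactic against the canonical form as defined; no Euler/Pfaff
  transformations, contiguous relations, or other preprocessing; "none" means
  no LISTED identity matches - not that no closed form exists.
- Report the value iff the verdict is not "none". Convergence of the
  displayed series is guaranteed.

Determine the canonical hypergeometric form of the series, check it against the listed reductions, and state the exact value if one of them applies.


First insight: x = -1 and the lower running product (prefactor -10/11) is a rising factorial.
Ratio: r(k) = -1 * (k-9) (k+6) / [(k+16) (k+1)] - rational in k. x = -1; t_0 = -\frac{10}{11}; negate the roots.

Reduced: x = -1, 2F1, upper = {-9, 6}, lower = {16}, C = -\frac{10}{11}. Verdict: the Kummer evaluation I3 matches (x = -1; c = 16 equals 1+a-b for upper {-9, 6}: listed pattern). Exact value: -\frac{455}{22}.


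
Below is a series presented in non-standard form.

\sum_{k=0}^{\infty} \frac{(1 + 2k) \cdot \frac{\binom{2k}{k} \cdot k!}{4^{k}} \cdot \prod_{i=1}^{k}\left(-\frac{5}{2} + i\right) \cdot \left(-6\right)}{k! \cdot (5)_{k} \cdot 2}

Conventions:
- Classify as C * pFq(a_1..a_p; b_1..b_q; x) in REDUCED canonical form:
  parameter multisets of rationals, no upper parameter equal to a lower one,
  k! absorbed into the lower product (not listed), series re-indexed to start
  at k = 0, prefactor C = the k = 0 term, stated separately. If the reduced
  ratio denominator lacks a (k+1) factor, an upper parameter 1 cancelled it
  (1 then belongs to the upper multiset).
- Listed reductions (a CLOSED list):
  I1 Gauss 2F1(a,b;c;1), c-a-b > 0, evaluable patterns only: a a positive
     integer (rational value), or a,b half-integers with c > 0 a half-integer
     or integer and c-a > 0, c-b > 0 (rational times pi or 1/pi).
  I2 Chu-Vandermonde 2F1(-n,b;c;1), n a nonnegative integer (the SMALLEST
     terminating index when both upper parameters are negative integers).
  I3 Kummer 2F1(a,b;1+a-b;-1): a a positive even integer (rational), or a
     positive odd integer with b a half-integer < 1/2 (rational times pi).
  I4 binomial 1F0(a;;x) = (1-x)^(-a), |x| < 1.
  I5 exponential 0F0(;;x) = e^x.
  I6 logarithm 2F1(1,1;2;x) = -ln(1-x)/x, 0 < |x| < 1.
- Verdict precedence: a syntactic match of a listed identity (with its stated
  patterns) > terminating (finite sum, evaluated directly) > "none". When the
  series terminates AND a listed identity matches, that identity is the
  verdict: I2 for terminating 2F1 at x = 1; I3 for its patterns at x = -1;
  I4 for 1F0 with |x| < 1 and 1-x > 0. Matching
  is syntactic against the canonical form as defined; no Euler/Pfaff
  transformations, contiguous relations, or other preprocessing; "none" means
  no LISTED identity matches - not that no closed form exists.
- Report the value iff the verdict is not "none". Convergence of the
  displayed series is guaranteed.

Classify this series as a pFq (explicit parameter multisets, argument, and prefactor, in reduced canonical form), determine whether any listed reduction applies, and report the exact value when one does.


The tell: from the first term -3: the running product (C = -3, x = 1) telescopes to a rising factorial.
Term ratio: r(k) = 1 * (k-\frac{3}{2}) (k+\frac{3}{2}) / [(k+5) (k+1)] - poly over poly, x = 1 from leading terms; C = -3 at k = 0.

The series (x = 1) is 2F1: upper {-\frac{3}{2}, \frac{3}{2}}, lower {5}, prefactor -3. Verdict: the half-integer Gauss pattern (I1) applies (x = 1; upper {-\frac{3}{2}, \frac{3}{2}} half-integers, c = 5 in the evaluable pattern). Exact value: \left(-\frac{32768}{5775}\right) / \pi.


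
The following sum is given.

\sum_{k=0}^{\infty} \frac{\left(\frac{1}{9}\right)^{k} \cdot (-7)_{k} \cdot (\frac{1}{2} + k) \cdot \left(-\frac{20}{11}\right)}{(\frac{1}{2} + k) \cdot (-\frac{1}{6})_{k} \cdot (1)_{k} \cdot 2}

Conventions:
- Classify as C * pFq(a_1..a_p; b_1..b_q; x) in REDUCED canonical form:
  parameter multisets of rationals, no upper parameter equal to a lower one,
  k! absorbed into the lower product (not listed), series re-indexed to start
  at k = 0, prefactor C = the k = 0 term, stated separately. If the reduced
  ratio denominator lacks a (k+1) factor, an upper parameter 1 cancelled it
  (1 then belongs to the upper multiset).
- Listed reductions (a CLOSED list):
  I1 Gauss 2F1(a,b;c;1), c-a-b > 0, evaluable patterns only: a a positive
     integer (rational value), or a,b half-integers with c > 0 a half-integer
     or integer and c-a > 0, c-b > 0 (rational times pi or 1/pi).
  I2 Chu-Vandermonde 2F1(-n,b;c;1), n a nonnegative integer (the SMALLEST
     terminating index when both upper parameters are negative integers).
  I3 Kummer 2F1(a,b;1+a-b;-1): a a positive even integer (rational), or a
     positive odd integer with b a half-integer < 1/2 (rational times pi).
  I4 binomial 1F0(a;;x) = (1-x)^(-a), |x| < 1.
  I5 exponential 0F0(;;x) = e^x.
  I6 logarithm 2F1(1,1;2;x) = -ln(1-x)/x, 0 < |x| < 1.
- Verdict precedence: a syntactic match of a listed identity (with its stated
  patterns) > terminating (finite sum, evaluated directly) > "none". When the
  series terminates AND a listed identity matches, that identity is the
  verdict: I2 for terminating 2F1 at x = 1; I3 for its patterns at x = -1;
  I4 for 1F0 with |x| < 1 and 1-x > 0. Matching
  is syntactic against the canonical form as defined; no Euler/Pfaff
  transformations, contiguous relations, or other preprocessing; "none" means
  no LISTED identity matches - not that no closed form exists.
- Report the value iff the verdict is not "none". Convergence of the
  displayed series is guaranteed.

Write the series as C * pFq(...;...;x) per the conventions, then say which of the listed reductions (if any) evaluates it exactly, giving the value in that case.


Prefactor -\frac{10}{11}, argument \frac{1}{9}: 1F1 with upper {-7} over lower {-\frac{1}{6}}. Verdict: terminating - the sum ends at index 7 because -7 is a negative integer; exact evaluation follows. Exact value: -\frac{22359324518}{6177717315}.

First insight: from the first term -\frac{10}{11}: the constant factors (C = -10/11, x = 1/9) combine into one prefactor.
Consecutive-term ratio: r(k) = \frac{1}{9} * (k-7) / [(k-\frac{1}{6}) (k+1)] - rational in k. x = \frac{1}{9}; t_0 = -\frac{10}{11}; negate the roots.


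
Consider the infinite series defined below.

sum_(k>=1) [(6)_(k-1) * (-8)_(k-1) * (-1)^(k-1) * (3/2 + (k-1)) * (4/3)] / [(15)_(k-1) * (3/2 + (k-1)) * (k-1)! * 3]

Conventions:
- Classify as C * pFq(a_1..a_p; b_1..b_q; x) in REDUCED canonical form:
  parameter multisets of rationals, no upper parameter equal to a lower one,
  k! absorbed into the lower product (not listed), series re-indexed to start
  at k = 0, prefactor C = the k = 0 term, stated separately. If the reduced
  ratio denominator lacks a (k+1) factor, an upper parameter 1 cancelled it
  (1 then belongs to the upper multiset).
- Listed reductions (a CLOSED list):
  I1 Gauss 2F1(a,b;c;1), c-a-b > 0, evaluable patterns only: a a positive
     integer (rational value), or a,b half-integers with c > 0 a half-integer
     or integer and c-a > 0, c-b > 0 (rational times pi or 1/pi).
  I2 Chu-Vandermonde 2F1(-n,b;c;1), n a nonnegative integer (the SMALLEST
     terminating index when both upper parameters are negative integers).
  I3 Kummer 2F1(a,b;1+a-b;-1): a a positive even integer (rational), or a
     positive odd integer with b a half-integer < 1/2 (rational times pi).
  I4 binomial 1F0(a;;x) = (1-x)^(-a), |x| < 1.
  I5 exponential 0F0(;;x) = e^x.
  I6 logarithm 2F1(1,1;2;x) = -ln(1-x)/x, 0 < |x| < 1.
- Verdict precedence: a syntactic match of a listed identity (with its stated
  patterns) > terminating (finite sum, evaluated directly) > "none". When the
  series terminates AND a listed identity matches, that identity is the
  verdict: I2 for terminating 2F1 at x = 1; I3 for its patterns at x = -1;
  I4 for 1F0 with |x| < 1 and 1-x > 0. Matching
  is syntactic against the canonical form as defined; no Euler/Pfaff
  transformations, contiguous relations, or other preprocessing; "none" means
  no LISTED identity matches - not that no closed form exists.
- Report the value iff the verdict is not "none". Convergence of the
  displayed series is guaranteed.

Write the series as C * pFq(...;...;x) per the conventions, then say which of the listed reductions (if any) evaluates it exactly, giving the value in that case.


At argument -1: a 2F1 with upper {-8, 6}, lower {15}, scaled by C = 4/9. Verdict: this is Kummer's theorem (I3) (x = -1; c = 15 equals 1+a-b for upper {-8, 6}: listed pattern). Exact value: 364/45.

First insight: t_0 = 4/9 here, and the constant factors (C = 4/9) combine into one prefactor.
Adjacent-term ratio: r(k) = (-1) * (k-8) (k+6) / [(k+15) (k+1)] - poly over poly, x = (-1) from leading terms; C = 4/9 at k = 0.


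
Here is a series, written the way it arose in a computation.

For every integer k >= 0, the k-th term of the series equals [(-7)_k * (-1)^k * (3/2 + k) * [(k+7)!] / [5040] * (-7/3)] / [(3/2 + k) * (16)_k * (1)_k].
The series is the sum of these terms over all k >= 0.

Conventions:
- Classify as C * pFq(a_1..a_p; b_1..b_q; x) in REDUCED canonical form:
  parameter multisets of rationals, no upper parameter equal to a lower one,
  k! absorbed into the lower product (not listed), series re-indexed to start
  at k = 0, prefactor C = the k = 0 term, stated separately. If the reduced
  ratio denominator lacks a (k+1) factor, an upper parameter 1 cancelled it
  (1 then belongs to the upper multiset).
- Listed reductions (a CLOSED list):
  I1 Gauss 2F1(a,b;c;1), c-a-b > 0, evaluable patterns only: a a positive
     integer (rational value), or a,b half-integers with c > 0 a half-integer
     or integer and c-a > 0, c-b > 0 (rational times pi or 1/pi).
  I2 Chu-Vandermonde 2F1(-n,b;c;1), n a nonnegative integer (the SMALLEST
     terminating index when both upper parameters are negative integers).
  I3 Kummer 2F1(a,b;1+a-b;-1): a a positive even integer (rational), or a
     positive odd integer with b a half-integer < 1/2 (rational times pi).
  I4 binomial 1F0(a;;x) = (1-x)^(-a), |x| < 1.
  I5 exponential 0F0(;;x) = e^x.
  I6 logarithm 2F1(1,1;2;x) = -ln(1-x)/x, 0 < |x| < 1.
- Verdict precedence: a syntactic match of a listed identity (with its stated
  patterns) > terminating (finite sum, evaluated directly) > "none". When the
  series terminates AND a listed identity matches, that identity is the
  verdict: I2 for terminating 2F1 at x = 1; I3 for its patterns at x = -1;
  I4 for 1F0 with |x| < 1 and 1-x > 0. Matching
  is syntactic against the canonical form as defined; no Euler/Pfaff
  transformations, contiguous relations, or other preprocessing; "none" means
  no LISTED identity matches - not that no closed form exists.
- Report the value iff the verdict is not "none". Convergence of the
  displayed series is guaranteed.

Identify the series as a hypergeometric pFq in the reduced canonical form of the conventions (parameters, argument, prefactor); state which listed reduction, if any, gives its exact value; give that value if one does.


Key step: from the first term -7/3: k + 3/2 divides numerator and denominator alike; prefactor -7/3 after cancelling.
Ratio: r(k) = (-1) * (k-7) (k+8) / [(k+16) (k+1)] ; factor over Q: parameters, x = (-1), and C = -7/3.

The series (x = -1) is 2F1: upper {-7, 8}, lower {16}, prefactor -7/3. Verdict: this is Kummer's theorem (I3) (x = -1; c = 16 equals 1+a-b for upper {-7, 8}: listed pattern). Its exact value is -91/2.


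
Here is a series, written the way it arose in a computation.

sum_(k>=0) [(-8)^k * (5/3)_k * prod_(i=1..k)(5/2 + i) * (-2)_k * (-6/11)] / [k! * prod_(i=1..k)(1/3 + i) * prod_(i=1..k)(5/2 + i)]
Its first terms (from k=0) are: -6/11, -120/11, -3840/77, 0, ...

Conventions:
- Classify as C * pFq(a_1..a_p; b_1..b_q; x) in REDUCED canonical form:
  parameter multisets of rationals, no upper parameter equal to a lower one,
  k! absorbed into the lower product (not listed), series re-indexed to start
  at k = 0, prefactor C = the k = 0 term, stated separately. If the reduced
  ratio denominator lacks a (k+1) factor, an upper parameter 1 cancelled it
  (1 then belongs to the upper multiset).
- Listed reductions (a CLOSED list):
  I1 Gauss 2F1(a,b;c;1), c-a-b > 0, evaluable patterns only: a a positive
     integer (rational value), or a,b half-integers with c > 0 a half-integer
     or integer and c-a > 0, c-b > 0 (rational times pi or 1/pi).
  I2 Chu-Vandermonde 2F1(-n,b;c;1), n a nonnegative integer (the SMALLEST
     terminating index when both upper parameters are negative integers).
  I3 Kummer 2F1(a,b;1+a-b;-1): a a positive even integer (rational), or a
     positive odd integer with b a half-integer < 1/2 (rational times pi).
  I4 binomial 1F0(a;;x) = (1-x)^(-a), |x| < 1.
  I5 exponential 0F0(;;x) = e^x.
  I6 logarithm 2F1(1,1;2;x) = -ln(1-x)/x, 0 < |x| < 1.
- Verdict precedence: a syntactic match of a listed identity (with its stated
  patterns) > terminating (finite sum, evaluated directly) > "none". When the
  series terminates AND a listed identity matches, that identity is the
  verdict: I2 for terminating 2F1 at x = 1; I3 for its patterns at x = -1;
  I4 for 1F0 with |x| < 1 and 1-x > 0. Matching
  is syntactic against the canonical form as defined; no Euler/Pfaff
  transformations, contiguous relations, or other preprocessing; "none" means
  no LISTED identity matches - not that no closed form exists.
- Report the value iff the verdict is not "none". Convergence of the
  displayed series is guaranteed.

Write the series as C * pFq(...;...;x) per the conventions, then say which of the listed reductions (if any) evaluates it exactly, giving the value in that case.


Classification (C = -6/11): 2F1 with upper {-2, 5/3}, lower {4/3}, argument x = -8. Verdict: terminating. (-2)_k vanishes past k = 2, leaving a 3-term sum, computed directly. Hence: -4722/77.

Key observation: t_0 = -6/11 here, and the running product (C = -6/11, x = -8) telescopes to a rising factorial.
Step ratio: r(k) = (-8) * (k-2) (k+5/3) / [(k+4/3) (k+1)] - rational; roots negated = parameters, x = (-8), C = -6/11.
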